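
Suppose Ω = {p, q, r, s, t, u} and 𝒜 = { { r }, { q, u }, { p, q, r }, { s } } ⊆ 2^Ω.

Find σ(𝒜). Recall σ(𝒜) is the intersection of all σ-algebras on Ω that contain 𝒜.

σ(𝒜) (64 sets): { {}, { p }, { q }, { r }, { s }, { t }, { u }, { p, q }, { p, r }, { p, s }, { p, t }, { p, u }, { q, r }, { q, s }, { q, t }, { q, u }, { r, s }, { r, t }, { r, u }, { s, t }, { s, u }, { t, u }, { p, q, r }, { p, q, s }, { p, q, t }, { p, q, u }, { p, r, s }, { p, r, t }, { p, r, u }, { p, s, t }, { p, s, u }, { p, t, u }, { q, r, s }, { q, r, t }, { q, r, u }, { q, s, t }, { q, s, u }, { q, t, u }, { r, s, t }, { r, s, u }, { r, t, u }, { s, t, u }, { p, q, r, s }, { p, q, r, t }, { p, q, r, u }, { p, q, s, t }, { p, q, s, u }, { p, q, t, u }, { p, r, s, t }, { p, r, s, u }, { p, r, t, u }, { p, s, t, u }, { q, r, s, t }, { q, r, s, u }, { q, r, t, u }, { q, s, t, u }, { r, s, t, u }, { p, q, r, s, t }, { p, q, r, s, u }, { p, q, r, t, u }, { p, q, s, t, u }, { p, r, s, t, u }, { q, r, s, t, u }, Ω }

Working:
Begin from { {}, { r }, { s }, { q, u }, { p, q, r }, Ω } (that is, 𝒜 plus ∅ and Ω).
Step 1: 9 new —
  { r, s }  = { r } ∪ { s }
  { q, r, u }  = { r } ∪ { q, u }
  { q, s, u }  = { s } ∪ { q, u }
  { s, t, u }  = Ω∖{ p, q, r }
  { p, q, r, s }  = { p, q, r } ∪ { s }
  { p, q, r, u }  = { p, q, r } ∪ { q, u }
  { p, r, s, t }  = Ω∖{ q, u }
  { p, q, r, t, u }  = Ω∖{ s }
  { p, q, s, t, u }  = Ω∖{ r }
Step 2. New:
  { s, t }  = Ω∖{ p, q, r, u }
  { t, u }  = Ω∖{ p, q, r, s }
  { p, r, t }  = Ω∖{ q, s, u }
  { p, s, t }  = Ω∖{ q, r, u }
  { p, q, t, u }  = Ω∖{ r, s }
  { q, r, s, u }  = { q, s, u } ∪ { r, s }
  { q, s, t, u }  = { q, s, u } ∪ { s, t, u }
  { r, s, t, u }  = { r, s } ∪ { s, t, u }
  { p, q, r, s, t }  = { p, q, r } ∪ { p, r, s, t }
  { p, q, r, s, u }  = { q, s, u } ∪ { p, q, r }
  { p, r, s, t, u }  = { p, r, s, t } ∪ { s, t, u }
  { q, r, s, t, u }  = { q, r, u } ∪ { s, t, u }
Step 3 (14 new):
  { p }  = Ω∖{ q, r, s, t, u }
  { q }  = Ω∖{ p, r, s, t, u }
  { t }  = Ω∖{ p, q, r, s, u }
  { u }  = Ω∖{ p, q, r, s, t }
  { p, q }  = Ω∖{ r, s, t, u }
  { p, r }  = Ω∖{ q, s, t, u }
  { p, t }  = Ω∖{ q, r, s, u }
  { q, t, u }  = { t, u } ∪ { q, u }
  { r, s, t }  = { r, s } ∪ { s, t }
  { r, t, u }  = { t, u } ∪ { r }
  { p, q, r, t }  = { p, r, t } ∪ { p, q, r }
  { p, r, t, u }  = { t, u } ∪ { p, r, t }
  { p, s, t, u }  = { t, u } ∪ { p, s, t }
  { q, r, t, u }  = { t, u } ∪ { q, r, u }
Step 4. New:
  { p, s }  = Ω∖{ q, r, t, u }
  { p, u }  = { p } ∪ { u }
  { q, r }  = Ω∖{ p, s, t, u }
  { q, s }  = Ω∖{ p, r, t, u }
  { q, t }  = { q } ∪ { t }
  { r, t }  = { r } ∪ { t }
  { r, u }  = { r } ∪ { u }
  { s, u }  = Ω∖{ p, q, r, t }
  { p, q, s }  = Ω∖{ r, t, u }
  { p, q, t }  = { q } ∪ { p, t }
  { p, q, u }  = Ω∖{ r, s, t }
  { p, r, s }  = Ω∖{ q, t, u }
  { p, r, u }  = { p, r } ∪ { u }
  { p, t, u }  = { p } ∪ { t, u }
  { q, r, s }  = { r, s } ∪ { q }
  { q, s, t }  = { q } ∪ { s, t }
  { r, s, u }  = { r, s } ∪ { u }
  { p, q, s, t }  = { q } ∪ { p, s, t }
  { p, q, s, u }  = { q, s, u } ∪ { p, q }
  { q, r, s, t }  = { q } ∪ { r, s, t }
Step 5: 3 new —
  { p, s, u }  = { p, u } ∪ { p, s }
  { q, r, t }  = { q, t } ∪ { r, t }
  { p, r, s, u }  = Ω∖{ q, t }
Step 6 adds nothing — fixpoint reached.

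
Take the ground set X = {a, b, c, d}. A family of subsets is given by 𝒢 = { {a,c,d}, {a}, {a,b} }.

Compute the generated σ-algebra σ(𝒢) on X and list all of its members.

Seed the family with 𝒢 together with ∅ and X: { {}, {a}, {a,b}, {a,c,d}, X }.
Pass 1: +3 →
  {b}  = X∖{a,c,d}
  {c,d}  = X∖{a,b}
  {b,c,d}  = X∖{a}
  (now 8)
After Pass 2 the family is unchanged; done.

|σ(𝒢)| = 8.  σ(𝒢) = { {}, {a}, {b}, {a,b}, {c,d}, {a,c,d}, {b,c,d}, X }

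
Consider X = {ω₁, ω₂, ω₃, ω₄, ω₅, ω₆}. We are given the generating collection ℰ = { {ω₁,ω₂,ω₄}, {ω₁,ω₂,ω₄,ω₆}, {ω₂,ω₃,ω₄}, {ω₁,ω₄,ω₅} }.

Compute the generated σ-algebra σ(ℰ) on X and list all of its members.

Seed the family with ℰ together with ∅ and X: { {}, {ω₁,ω₂,ω₄}, {ω₁,ω₄,ω₅}, {ω₂,ω₃,ω₄}, {ω₁,ω₂,ω₄,ω₆}, X }.
Iteration 1 adds 9:
  {ω₃,ω₅}  = ᶜ of {ω₁,ω₂,ω₄,ω₆}
  {ω₁,ω₅,ω₆}  = ᶜ of {ω₂,ω₃,ω₄}
  {ω₂,ω₃,ω₆}  = ᶜ of {ω₁,ω₄,ω₅}
  {ω₃,ω₅,ω₆}  = ᶜ of {ω₁,ω₂,ω₄}
  {ω₁,ω₂,ω₃,ω₄}  = {ω₂,ω₃,ω₄} ∪ {ω₁,ω₂,ω₄}
  {ω₁,ω₂,ω₄,ω₅}  = {ω₁,ω₄,ω₅} ∪ {ω₁,ω₂,ω₄}
  {ω₁,ω₂,ω₃,ω₄,ω₅}  = {ω₁,ω₄,ω₅} ∪ {ω₂,ω₃,ω₄}
  {ω₁,ω₂,ω₃,ω₄,ω₆}  = {ω₂,ω₃,ω₄} ∪ {ω₁,ω₂,ω₄,ω₆}
  {ω₁,ω₂,ω₄,ω₅,ω₆}  = {ω₁,ω₄,ω₅} ∪ {ω₁,ω₂,ω₄,ω₆}
Iteration 2 (14 new):
  {ω₃}  = ᶜ of {ω₁,ω₂,ω₄,ω₅,ω₆}
  {ω₅}  = ᶜ of {ω₁,ω₂,ω₃,ω₄,ω₆}
  {ω₆}  = ᶜ of {ω₁,ω₂,ω₃,ω₄,ω₅}
  {ω₃,ω₆}  = ᶜ of {ω₁,ω₂,ω₄,ω₅}
  {ω₅,ω₆}  = ᶜ of {ω₁,ω₂,ω₃,ω₄}
  {ω₁,ω₃,ω₄,ω₅}  = {ω₁,ω₄,ω₅} ∪ {ω₃,ω₅}
  {ω₁,ω₃,ω₅,ω₆}  = {ω₁,ω₅,ω₆} ∪ {ω₃,ω₅,ω₆}
  {ω₁,ω₄,ω₅,ω₆}  = {ω₁,ω₄,ω₅} ∪ {ω₁,ω₅,ω₆}
  {ω₂,ω₃,ω₄,ω₅}  = {ω₂,ω₃,ω₄} ∪ {ω₃,ω₅}
  {ω₂,ω₃,ω₄,ω₆}  = {ω₂,ω₃,ω₄} ∪ {ω₂,ω₃,ω₆}
  {ω₂,ω₃,ω₅,ω₆}  = {ω₂,ω₃,ω₆} ∪ {ω₃,ω₅,ω₆}
  {ω₁,ω₂,ω₃,ω₅,ω₆}  = {ω₂,ω₃,ω₆} ∪ {ω₁,ω₅,ω₆}
  {ω₁,ω₃,ω₄,ω₅,ω₆}  = {ω₁,ω₄,ω₅} ∪ {ω₃,ω₅,ω₆}
  {ω₂,ω₃,ω₄,ω₅,ω₆}  = {ω₂,ω₃,ω₄} ∪ {ω₃,ω₅,ω₆}
Iteration 3 (9 new):
  {ω₁}  = ᶜ of {ω₂,ω₃,ω₄,ω₅,ω₆}
  {ω₂}  = ᶜ of {ω₁,ω₃,ω₄,ω₅,ω₆}
  {ω₄}  = ᶜ of {ω₁,ω₂,ω₃,ω₅,ω₆}
  {ω₁,ω₄}  = ᶜ of {ω₂,ω₃,ω₅,ω₆}
  {ω₁,ω₅}  = ᶜ of {ω₂,ω₃,ω₄,ω₆}
  {ω₁,ω₆}  = ᶜ of {ω₂,ω₃,ω₄,ω₅}
  {ω₂,ω₃}  = ᶜ of {ω₁,ω₄,ω₅,ω₆}
  {ω₂,ω₄}  = ᶜ of {ω₁,ω₃,ω₅,ω₆}
  {ω₂,ω₆}  = ᶜ of {ω₁,ω₃,ω₄,ω₅}
Iteration 4: 26 new —
  {ω₁,ω₂}  = {ω₂} ∪ {ω₁}
  {ω₁,ω₃}  = {ω₃} ∪ {ω₁}
  {ω₂,ω₅}  = {ω₂} ∪ {ω₅}
  {ω₃,ω₄}  = {ω₃} ∪ {ω₄}
  {ω₄,ω₅}  = {ω₄} ∪ {ω₅}
  {ω₄,ω₆}  = {ω₄} ∪ {ω₆}
  {ω₁,ω₂,ω₃}  = {ω₂,ω₃} ∪ {ω₁}
  {ω₁,ω₂,ω₅}  = {ω₂} ∪ {ω₁,ω₅}
  {ω₁,ω₂,ω₆}  = {ω₁,ω₆} ∪ {ω₂}
  {ω₁,ω₃,ω₄}  = {ω₃} ∪ {ω₁,ω₄}
  {ω₁,ω₃,ω₅}  = {ω₃,ω₅} ∪ {ω₁}
  {ω₁,ω₃,ω₆}  = {ω₁,ω₆} ∪ {ω₃}
  {ω₁,ω₄,ω₆}  = {ω₁,ω₆} ∪ {ω₄}
  {ω₂,ω₃,ω₅}  = {ω₂} ∪ {ω₃,ω₅}
  {ω₂,ω₄,ω₅}  = {ω₂,ω₄} ∪ {ω₅}
  {ω₂,ω₄,ω₆}  = {ω₂,ω₆} ∪ {ω₄}
  {ω₂,ω₅,ω₆}  = {ω₂} ∪ {ω₅,ω₆}
  {ω₃,ω₄,ω₅}  = {ω₃,ω₅} ∪ {ω₄}
  {ω₃,ω₄,ω₆}  = {ω₃,ω₆} ∪ {ω₄}
  {ω₄,ω₅,ω₆}  = {ω₄} ∪ {ω₅,ω₆}
  {ω₁,ω₂,ω₃,ω₅}  = {ω₂,ω₃} ∪ {ω₁,ω₅}
  {ω₁,ω₂,ω₃,ω₆}  = {ω₁,ω₆} ∪ {ω₂,ω₃,ω₆}
  {ω₁,ω₂,ω₅,ω₆}  = {ω₂} ∪ {ω₁,ω₅,ω₆}
  {ω₁,ω₃,ω₄,ω₆}  = {ω₃,ω₆} ∪ {ω₁,ω₄}
  {ω₂,ω₄,ω₅,ω₆}  = {ω₅,ω₆} ∪ {ω₂,ω₄}
  {ω₃,ω₄,ω₅,ω₆}  = {ω₄} ∪ {ω₃,ω₅,ω₆}
Iteration 5: stable.

Therefore σ(ℰ) = { {}, {ω₁}, {ω₂}, {ω₃}, {ω₄}, {ω₅}, {ω₆}, {ω₁,ω₂}, {ω₁,ω₃}, {ω₁,ω₄}, {ω₁,ω₅}, {ω₁,ω₆}, {ω₂,ω₃}, {ω₂,ω₄}, {ω₂,ω₅}, {ω₂,ω₆}, {ω₃,ω₄}, {ω₃,ω₅}, {ω₃,ω₆}, {ω₄,ω₅}, {ω₄,ω₆}, {ω₅,ω₆}, {ω₁,ω₂,ω₃}, {ω₁,ω₂,ω₄}, {ω₁,ω₂,ω₅}, {ω₁,ω₂,ω₆}, {ω₁,ω₃,ω₄}, {ω₁,ω₃,ω₅}, {ω₁,ω₃,ω₆}, {ω₁,ω₄,ω₅}, {ω₁,ω₄,ω₆}, {ω₁,ω₅,ω₆}, {ω₂,ω₃,ω₄}, {ω₂,ω₃,ω₅}, {ω₂,ω₃,ω₆}, {ω₂,ω₄,ω₅}, {ω₂,ω₄,ω₆}, {ω₂,ω₅,ω₆}, {ω₃,ω₄,ω₅}, {ω₃,ω₄,ω₆}, {ω₃,ω₅,ω₆}, {ω₄,ω₅,ω₆}, {ω₁,ω₂,ω₃,ω₄}, {ω₁,ω₂,ω₃,ω₅}, {ω₁,ω₂,ω₃,ω₆}, {ω₁,ω₂,ω₄,ω₅}, {ω₁,ω₂,ω₄,ω₆}, {ω₁,ω₂,ω₅,ω₆}, {ω₁,ω₃,ω₄,ω₅}, {ω₁,ω₃,ω₄,ω₆}, {ω₁,ω₃,ω₅,ω₆}, {ω₁,ω₄,ω₅,ω₆}, {ω₂,ω₃,ω₄,ω₅}, {ω₂,ω₃,ω₄,ω₆}, {ω₂,ω₃,ω₅,ω₆}, {ω₂,ω₄,ω₅,ω₆}, {ω₃,ω₄,ω₅,ω₆}, {ω₁,ω₂,ω₃,ω₄,ω₅}, {ω₁,ω₂,ω₃,ω₄,ω₆}, {ω₁,ω₂,ω₃,ω₅,ω₆}, {ω₁,ω₂,ω₄,ω₅,ω₆}, {ω₁,ω₃,ω₄,ω₅,ω₆}, {ω₂,ω₃,ω₄,ω₅,ω₆}, X } (|σ(ℰ)| = 64).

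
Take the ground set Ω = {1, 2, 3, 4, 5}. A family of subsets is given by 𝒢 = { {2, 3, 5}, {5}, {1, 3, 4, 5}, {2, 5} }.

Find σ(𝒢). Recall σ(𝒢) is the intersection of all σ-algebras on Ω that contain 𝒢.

Begin from { {}, {5}, {2, 5}, {2, 3, 5}, {1, 3, 4, 5}, Ω } (that is, 𝒢 plus ∅ and Ω).
Round 1 (4 new):
  {2}  = complement {1, 3, 4, 5}
  {1, 4}  = complement {2, 3, 5}
  {1, 3, 4}  = complement {2, 5}
  {1, 2, 3, 4}  = complement {5}
  |family| = 10
Round 2 (3 new):
  {1, 2, 4}  = {2} ∪ {1, 4}
  {1, 4, 5}  = {5} ∪ {1, 4}
  {1, 2, 4, 5}  = {2, 5} ∪ {1, 4}
  |family| = 13
Round 3: +3 →
  {3}  = complement {1, 2, 4, 5}
  {2, 3}  = complement {1, 4, 5}
  {3, 5}  = complement {1, 2, 4}
  |family| = 16
Round 4: stable.

|σ(𝒢)| = 16.  σ(𝒢) = { {}, {2}, {3}, {5}, {1, 4}, {2, 3}, {2, 5}, {3, 5}, {1, 2, 4}, {1, 3, 4}, {1, 4, 5}, {2, 3, 5}, {1, 2, 3, 4}, {1, 2, 4, 5}, {1, 3, 4, 5}, Ω }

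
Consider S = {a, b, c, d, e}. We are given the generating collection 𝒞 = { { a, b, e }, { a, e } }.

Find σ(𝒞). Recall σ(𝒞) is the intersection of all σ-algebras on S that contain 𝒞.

Initial family (4 sets): { ∅, { a, e }, { a, b, e }, S }.
Iteration 1 adds 2:
  { c, d }  = complement { a, b, e }
  { b, c, d }  = complement { a, e }
  — 6 sets.
Iteration 2: 1 new —
  { a, c, d, e }  = { c, d } ∪ { a, e }
  — 7 sets.
Iteration 3: +1 →
  { b }  = complement { a, c, d, e }
  — 8 sets.
Iteration 4: stable.

σ(𝒞) = { ∅, { b }, { a, e }, { c, d }, { a, b, e }, { b, c, d }, { a, c, d, e }, S }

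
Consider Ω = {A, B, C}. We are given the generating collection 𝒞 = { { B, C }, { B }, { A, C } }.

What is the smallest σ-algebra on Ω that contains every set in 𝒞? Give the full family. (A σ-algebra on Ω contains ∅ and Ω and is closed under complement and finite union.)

Take S₀ = 𝒞 ∪ {∅, Ω} = { {}, { B }, { A, C }, { B, C }, Ω }.
Pass 1 (1 new):
  { A }  = { B, C }ᶜ
  — 6 sets.
Pass 2: 1 new —
  { A, B }  = { B } ∪ { A }
  — 7 sets.
Pass 3 adds 1:
  { C }  = { A, B }ᶜ
  — 8 sets.
After Pass 4 the family is unchanged; done.

Hence σ(𝒞) has 8 members: { {}, { A }, { B }, { C }, { A, B }, { A, C }, { B, C }, Ω }.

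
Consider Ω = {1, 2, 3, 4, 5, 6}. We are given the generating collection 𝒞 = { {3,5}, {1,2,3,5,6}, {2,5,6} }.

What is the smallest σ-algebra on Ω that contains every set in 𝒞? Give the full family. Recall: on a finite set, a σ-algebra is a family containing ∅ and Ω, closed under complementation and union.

Begin from { ∅, {3,5}, {2,5,6}, {1,2,3,5,6}, Ω } (that is, 𝒞 plus ∅ and Ω).
Iteration 1 adds 4:
  {4}  = ᶜ of {1,2,3,5,6}
  {1,3,4}  = ᶜ of {2,5,6}
  {1,2,4,6}  = ᶜ of {3,5}
  {2,3,5,6}  = {3,5} ∪ {2,5,6}
  (now 9)
Iteration 2: +7 →
  {1,4}  = ᶜ of {2,3,5,6}
  {3,4,5}  = {4} ∪ {3,5}
  {1,3,4,5}  = {1,3,4} ∪ {3,5}
  {2,4,5,6}  = {2,5,6} ∪ {4}
  {1,2,3,4,6}  = {1,2,4,6} ∪ {1,3,4}
  {1,2,4,5,6}  = {1,2,4,6} ∪ {2,5,6}
  {2,3,4,5,6}  = {4} ∪ {2,3,5,6}
  (now 16)
Iteration 3: +6 →
  {1}  = ᶜ of {2,3,4,5,6}
  {3}  = ᶜ of {1,2,4,5,6}
  {5}  = ᶜ of {1,2,3,4,6}
  {1,3}  = ᶜ of {2,4,5,6}
  {2,6}  = ᶜ of {1,3,4,5}
  {1,2,6}  = ᶜ of {3,4,5}
  (now 22)
Iteration 4: +9 →
  {1,5}  = {1} ∪ {5}
  {3,4}  = {3} ∪ {4}
  {4,5}  = {5} ∪ {4}
  {1,3,5}  = {1} ∪ {3,5}
  {1,4,5}  = {5} ∪ {1,4}
  {2,3,6}  = {2,6} ∪ {3}
  {2,4,6}  = {2,6} ∪ {4}
  {1,2,3,6}  = {2,6} ∪ {1,3}
  {1,2,5,6}  = {1} ∪ {2,5,6}
  (now 31)
Iteration 5. New:
  {2,3,4,6}  = ᶜ of {1,5}
  (now 32)
Iteration 6 adds nothing — fixpoint reached.

|σ(𝒞)| = 32.  σ(𝒞) = { ∅, {1}, {3}, {4}, {5}, {1,3}, {1,4}, {1,5}, {2,6}, {3,4}, {3,5}, {4,5}, {1,2,6}, {1,3,4}, {1,3,5}, {1,4,5}, {2,3,6}, {2,4,6}, {2,5,6}, {3,4,5}, {1,2,3,6}, {1,2,4,6}, {1,2,5,6}, {1,3,4,5}, {2,3,4,6}, {2,3,5,6}, {2,4,5,6}, {1,2,3,4,6}, {1,2,3,5,6}, {1,2,4,5,6}, {2,3,4,5,6}, Ω }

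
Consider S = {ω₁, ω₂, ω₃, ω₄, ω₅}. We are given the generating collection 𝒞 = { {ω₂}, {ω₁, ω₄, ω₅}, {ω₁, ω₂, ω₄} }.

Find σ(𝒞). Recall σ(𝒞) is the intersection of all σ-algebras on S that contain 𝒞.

Answer: σ(𝒞) = { {}, {ω₂}, {ω₃}, {ω₅}, {ω₁, ω₄}, {ω₂, ω₃}, {ω₂, ω₅}, {ω₃, ω₅}, {ω₁, ω₂, ω₄}, {ω₁, ω₃, ω₄}, {ω₁, ω₄, ω₅}, {ω₂, ω₃, ω₅}, {ω₁, ω₂, ω₃, ω₄}, {ω₁, ω₂, ω₄, ω₅}, {ω₁, ω₃, ω₄, ω₅}, S }

Trace:
Initial family (5 sets): { {}, {ω₂}, {ω₁, ω₂, ω₄}, {ω₁, ω₄, ω₅}, S }.
Step 1. New:
  {ω₂, ω₃}  = complement {ω₁, ω₄, ω₅}
  {ω₃, ω₅}  = complement {ω₁, ω₂, ω₄}
  {ω₁, ω₂, ω₄, ω₅}  = {ω₁, ω₄, ω₅} ∪ {ω₂}
  {ω₁, ω₃, ω₄, ω₅}  = complement {ω₂}
  [9 total]
Step 2: 3 new —
  {ω₃}  = complement {ω₁, ω₂, ω₄, ω₅}
  {ω₂, ω₃, ω₅}  = {ω₂} ∪ {ω₃, ω₅}
  {ω₁, ω₂, ω₃, ω₄}  = {ω₁, ω₂, ω₄} ∪ {ω₂, ω₃}
  [12 total]
Step 3: 2 new —
  {ω₅}  = complement {ω₁, ω₂, ω₃, ω₄}
  {ω₁, ω₄}  = complement {ω₂, ω₃, ω₅}
  [14 total]
Step 4: 2 new —
  {ω₂, ω₅}  = {ω₂} ∪ {ω₅}
  {ω₁, ω₃, ω₄}  = {ω₃} ∪ {ω₁, ω₄}
  [16 total]
Step 5: stable.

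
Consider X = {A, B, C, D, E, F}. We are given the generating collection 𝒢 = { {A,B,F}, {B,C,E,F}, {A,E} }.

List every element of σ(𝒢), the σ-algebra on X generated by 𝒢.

Seed the family with 𝒢 together with ∅ and X: { {}, {A,E}, {A,B,F}, {B,C,E,F}, X }.
Pass 1. New:
  {A,D}  = {B,C,E,F}ᶜ
  {C,D,E}  = {A,B,F}ᶜ
  {A,B,E,F}  = {A,E} ∪ {A,B,F}
  {B,C,D,F}  = {A,E}ᶜ
  {A,B,C,E,F}  = {A,E} ∪ {B,C,E,F}
  [10 total]
Pass 2 adds 8:
  {D}  = {A,B,C,E,F}ᶜ
  {C,D}  = {A,B,E,F}ᶜ
  {A,D,E}  = {A,D} ∪ {A,E}
  {A,B,D,F}  = {A,D} ∪ {A,B,F}
  {A,C,D,E}  = {C,D,E} ∪ {A,D}
  {A,B,C,D,F}  = {A,D} ∪ {B,C,D,F}
  {A,B,D,E,F}  = {A,D} ∪ {A,B,E,F}
  {B,C,D,E,F}  = {C,D,E} ∪ {B,C,D,F}
  [18 total]
Pass 3: 7 new —
  {A}  = {B,C,D,E,F}ᶜ
  {C}  = {A,B,D,E,F}ᶜ
  {E}  = {A,B,C,D,F}ᶜ
  {B,F}  = {A,C,D,E}ᶜ
  {C,E}  = {A,B,D,F}ᶜ
  {A,C,D}  = {C,D} ∪ {A,D}
  {B,C,F}  = {A,D,E}ᶜ
  [25 total]
Pass 4 (6 new):
  {A,C}  = {A} ∪ {C}
  {D,E}  = {E} ∪ {D}
  {A,C,E}  = {A} ∪ {C,E}
  {B,D,F}  = {B,F} ∪ {D}
  {B,E,F}  = {A,C,D}ᶜ
  {A,B,C,F}  = {A} ∪ {B,C,F}
  [31 total]
Pass 5 (1 new):
  {B,D,E,F}  = {A,C}ᶜ
  [32 total]
Pass 6: closed — nothing new.

Hence σ(𝒢) has 32 members: { {}, {A}, {C}, {D}, {E}, {A,C}, {A,D}, {A,E}, {B,F}, {C,D}, {C,E}, {D,E}, {A,B,F}, {A,C,D}, {A,C,E}, {A,D,E}, {B,C,F}, {B,D,F}, {B,E,F}, {C,D,E}, {A,B,C,F}, {A,B,D,F}, {A,B,E,F}, {A,C,D,E}, {B,C,D,F}, {B,C,E,F}, {B,D,E,F}, {A,B,C,D,F}, {A,B,C,E,F}, {A,B,D,E,F}, {B,C,D,E,F}, X }.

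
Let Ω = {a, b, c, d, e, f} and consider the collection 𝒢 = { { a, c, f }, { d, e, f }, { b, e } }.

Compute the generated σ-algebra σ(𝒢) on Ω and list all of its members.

Start: 𝒢 ∪ {∅, Ω} = { {  }, { b, e }, { a, c, f }, { d, e, f }, Ω }.
Iteration 1. New:
  { a, b, c }  = ᶜ of { d, e, f }
  { b, d, e }  = ᶜ of { a, c, f }
  { a, c, d, f }  = ᶜ of { b, e }
  { b, d, e, f }  = { b, e } ∪ { d, e, f }
  { a, b, c, e, f }  = { b, e } ∪ { a, c, f }
  { a, c, d, e, f }  = { a, c, f } ∪ { d, e, f }
Iteration 2 adds 7:
  { b }  = ᶜ of { a, c, d, e, f }
  { d }  = ᶜ of { a, b, c, e, f }
  { a, c }  = ᶜ of { b, d, e, f }
  { a, b, c, e }  = { b, e } ∪ { a, b, c }
  { a, b, c, f }  = { a, b, c } ∪ { a, c, f }
  { a, b, c, d, e }  = { a, b, c } ∪ { b, d, e }
  { a, b, c, d, f }  = { a, b, c } ∪ { a, c, d, f }
Iteration 3. New:
  { e }  = ᶜ of { a, b, c, d, f }
  { f }  = ᶜ of { a, b, c, d, e }
  { b, d }  = { d } ∪ { b }
  { d, e }  = ᶜ of { a, b, c, f }
  { d, f }  = ᶜ of { a, b, c, e }
  { a, c, d }  = { a, c } ∪ { d }
  { a, b, c, d }  = { a, b, c } ∪ { d }
Iteration 4: +7 →
  { b, f }  = { b } ∪ { f }
  { e, f }  = ᶜ of { a, b, c, d }
  { a, c, e }  = { e } ∪ { a, c }
  { b, d, f }  = { b } ∪ { d, f }
  { b, e, f }  = ᶜ of { a, c, d }
  { a, c, d, e }  = { e } ∪ { a, c, d }
  { a, c, e, f }  = ᶜ of { b, d }
Iteration 5: already closed under ᶜ and ∪.

σ(𝒢) = { {  }, { b }, { d }, { e }, { f }, { a, c }, { b, d }, { b, e }, { b, f }, { d, e }, { d, f }, { e, f }, { a, b, c }, { a, c, d }, { a, c, e }, { a, c, f }, { b, d, e }, { b, d, f }, { b, e, f }, { d, e, f }, { a, b, c, d }, { a, b, c, e }, { a, b, c, f }, { a, c, d, e }, { a, c, d, f }, { a, c, e, f }, { b, d, e, f }, { a, b, c, d, e }, { a, b, c, d, f }, { a, b, c, e, f }, { a, c, d, e, f }, Ω }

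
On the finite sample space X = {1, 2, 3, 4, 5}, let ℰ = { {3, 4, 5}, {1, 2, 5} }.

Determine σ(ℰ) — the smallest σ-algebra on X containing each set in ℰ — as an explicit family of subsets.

σ(ℰ) = { {}, {5}, {1, 2}, {3, 4}, {1, 2, 5}, {3, 4, 5}, {1, 2, 3, 4}, X }

Trace:
Start: ℰ ∪ {∅, X} = { {}, {1, 2, 5}, {3, 4, 5}, X }.
Step 1: +2 →
  {1, 2}  = {3, 4, 5}ᶜ
  {3, 4}  = {1, 2, 5}ᶜ
  — 6 sets.
Step 2. New:
  {1, 2, 3, 4}  = {3, 4} ∪ {1, 2}
  — 7 sets.
Step 3. New:
  {5}  = {1, 2, 3, 4}ᶜ
  — 8 sets.
Step 4: stable.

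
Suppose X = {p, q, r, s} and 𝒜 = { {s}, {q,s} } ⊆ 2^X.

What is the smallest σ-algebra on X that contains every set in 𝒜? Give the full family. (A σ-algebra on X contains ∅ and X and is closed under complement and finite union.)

Seed the family with 𝒜 together with ∅ and X: { ∅, {s}, {q,s}, X }.
Round 1: 2 new —
  {p,r}  = X∖{q,s}
  {p,q,r}  = X∖{s}
Round 2. New:
  {p,r,s}  = {p,r} ∪ {s}
Round 3 (1 new):
  {q}  = X∖{p,r,s}
Round 4 adds nothing — fixpoint reached.

σ(𝒜) = { ∅, {q}, {s}, {p,r}, {q,s}, {p,q,r}, {p,r,s}, X }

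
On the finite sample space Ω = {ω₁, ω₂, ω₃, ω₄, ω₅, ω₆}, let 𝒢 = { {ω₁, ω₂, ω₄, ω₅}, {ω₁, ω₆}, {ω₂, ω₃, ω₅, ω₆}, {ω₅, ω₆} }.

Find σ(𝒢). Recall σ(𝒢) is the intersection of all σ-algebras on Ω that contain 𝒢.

σ(𝒢) (64 sets): { {}, {ω₁}, {ω₂}, {ω₃}, {ω₄}, {ω₅}, {ω₆}, {ω₁, ω₂}, {ω₁, ω₃}, {ω₁, ω₄}, {ω₁, ω₅}, {ω₁, ω₆}, {ω₂, ω₃}, {ω₂, ω₄}, {ω₂, ω₅}, {ω₂, ω₆}, {ω₃, ω₄}, {ω₃, ω₅}, {ω₃, ω₆}, {ω₄, ω₅}, {ω₄, ω₆}, {ω₅, ω₆}, {ω₁, ω₂, ω₃}, {ω₁, ω₂, ω₄}, {ω₁, ω₂, ω₅}, {ω₁, ω₂, ω₆}, {ω₁, ω₃, ω₄}, {ω₁, ω₃, ω₅}, {ω₁, ω₃, ω₆}, {ω₁, ω₄, ω₅}, {ω₁, ω₄, ω₆}, {ω₁, ω₅, ω₆}, {ω₂, ω₃, ω₄}, {ω₂, ω₃, ω₅}, {ω₂, ω₃, ω₆}, {ω₂, ω₄, ω₅}, {ω₂, ω₄, ω₆}, {ω₂, ω₅, ω₆}, {ω₃, ω₄, ω₅}, {ω₃, ω₄, ω₆}, {ω₃, ω₅, ω₆}, {ω₄, ω₅, ω₆}, {ω₁, ω₂, ω₃, ω₄}, {ω₁, ω₂, ω₃, ω₅}, {ω₁, ω₂, ω₃, ω₆}, {ω₁, ω₂, ω₄, ω₅}, {ω₁, ω₂, ω₄, ω₆}, {ω₁, ω₂, ω₅, ω₆}, {ω₁, ω₃, ω₄, ω₅}, {ω₁, ω₃, ω₄, ω₆}, {ω₁, ω₃, ω₅, ω₆}, {ω₁, ω₄, ω₅, ω₆}, {ω₂, ω₃, ω₄, ω₅}, {ω₂, ω₃, ω₄, ω₆}, {ω₂, ω₃, ω₅, ω₆}, {ω₂, ω₄, ω₅, ω₆}, {ω₃, ω₄, ω₅, ω₆}, {ω₁, ω₂, ω₃, ω₄, ω₅}, {ω₁, ω₂, ω₃, ω₄, ω₆}, {ω₁, ω₂, ω₃, ω₅, ω₆}, {ω₁, ω₂, ω₄, ω₅, ω₆}, {ω₁, ω₃, ω₄, ω₅, ω₆}, {ω₂, ω₃, ω₄, ω₅, ω₆}, Ω }

Trace:
Initial family (6 sets): { {}, {ω₁, ω₆}, {ω₅, ω₆}, {ω₁, ω₂, ω₄, ω₅}, {ω₂, ω₃, ω₅, ω₆}, Ω }.
Step 1: +7 →
  {ω₁, ω₄}  = Ω∖{ω₂, ω₃, ω₅, ω₆}
  {ω₃, ω₆}  = Ω∖{ω₁, ω₂, ω₄, ω₅}
  {ω₁, ω₅, ω₆}  = {ω₅, ω₆} ∪ {ω₁, ω₆}
  {ω₁, ω₂, ω₃, ω₄}  = Ω∖{ω₅, ω₆}
  {ω₂, ω₃, ω₄, ω₅}  = Ω∖{ω₁, ω₆}
  {ω₁, ω₂, ω₃, ω₅, ω₆}  = {ω₁, ω₆} ∪ {ω₂, ω₃, ω₅, ω₆}
  {ω₁, ω₂, ω₄, ω₅, ω₆}  = {ω₅, ω₆} ∪ {ω₁, ω₂, ω₄, ω₅}
  [13 total]
Step 2: +12 →
  {ω₃}  = Ω∖{ω₁, ω₂, ω₄, ω₅, ω₆}
  {ω₄}  = Ω∖{ω₁, ω₂, ω₃, ω₅, ω₆}
  {ω₁, ω₃, ω₆}  = {ω₁, ω₆} ∪ {ω₃, ω₆}
  {ω₁, ω₄, ω₆}  = {ω₁, ω₆} ∪ {ω₁, ω₄}
  {ω₂, ω₃, ω₄}  = Ω∖{ω₁, ω₅, ω₆}
  {ω₃, ω₅, ω₆}  = {ω₅, ω₆} ∪ {ω₃, ω₆}
  {ω₁, ω₃, ω₄, ω₆}  = {ω₁, ω₄} ∪ {ω₃, ω₆}
  {ω₁, ω₃, ω₅, ω₆}  = {ω₁, ω₅, ω₆} ∪ {ω₃, ω₆}
  {ω₁, ω₄, ω₅, ω₆}  = {ω₅, ω₆} ∪ {ω₁, ω₄}
  {ω₁, ω₂, ω₃, ω₄, ω₅}  = {ω₂, ω₃, ω₄, ω₅} ∪ {ω₁, ω₂, ω₄, ω₅}
  {ω₁, ω₂, ω₃, ω₄, ω₆}  = {ω₁, ω₆} ∪ {ω₁, ω₂, ω₃, ω₄}
  {ω₂, ω₃, ω₄, ω₅, ω₆}  = {ω₅, ω₆} ∪ {ω₂, ω₃, ω₄, ω₅}
  [25 total]
Step 3 adds 16:
  {ω₁}  = Ω∖{ω₂, ω₃, ω₄, ω₅, ω₆}
  {ω₅}  = Ω∖{ω₁, ω₂, ω₃, ω₄, ω₆}
  {ω₆}  = Ω∖{ω₁, ω₂, ω₃, ω₄, ω₅}
  {ω₂, ω₃}  = Ω∖{ω₁, ω₄, ω₅, ω₆}
  {ω₂, ω₄}  = Ω∖{ω₁, ω₃, ω₅, ω₆}
  {ω₂, ω₅}  = Ω∖{ω₁, ω₃, ω₄, ω₆}
  {ω₃, ω₄}  = {ω₃} ∪ {ω₄}
  {ω₁, ω₂, ω₄}  = Ω∖{ω₃, ω₅, ω₆}
  {ω₁, ω₃, ω₄}  = {ω₁, ω₄} ∪ {ω₃}
  {ω₂, ω₃, ω₅}  = Ω∖{ω₁, ω₄, ω₆}
  {ω₂, ω₄, ω₅}  = Ω∖{ω₁, ω₃, ω₆}
  {ω₃, ω₄, ω₆}  = {ω₃, ω₆} ∪ {ω₄}
  {ω₄, ω₅, ω₆}  = {ω₅, ω₆} ∪ {ω₄}
  {ω₂, ω₃, ω₄, ω₆}  = {ω₂, ω₃, ω₄} ∪ {ω₃, ω₆}
  {ω₃, ω₄, ω₅, ω₆}  = {ω₃, ω₅, ω₆} ∪ {ω₄}
  {ω₁, ω₃, ω₄, ω₅, ω₆}  = {ω₅, ω₆} ∪ {ω₁, ω₃, ω₄, ω₆}
  [41 total]
Step 4: +20 →
  {ω₂}  = Ω∖{ω₁, ω₃, ω₄, ω₅, ω₆}
  {ω₁, ω₂}  = Ω∖{ω₃, ω₄, ω₅, ω₆}
  {ω₁, ω₃}  = {ω₃} ∪ {ω₁}
  {ω₁, ω₅}  = Ω∖{ω₂, ω₃, ω₄, ω₆}
  {ω₃, ω₅}  = {ω₃} ∪ {ω₅}
  {ω₄, ω₅}  = {ω₄} ∪ {ω₅}
  {ω₄, ω₆}  = {ω₄} ∪ {ω₆}
  {ω₁, ω₂, ω₃}  = Ω∖{ω₄, ω₅, ω₆}
  {ω₁, ω₂, ω₅}  = Ω∖{ω₃, ω₄, ω₆}
  {ω₁, ω₄, ω₅}  = {ω₁, ω₄} ∪ {ω₅}
  {ω₂, ω₃, ω₆}  = {ω₂, ω₃} ∪ {ω₃, ω₆}
  {ω₂, ω₄, ω₆}  = {ω₂, ω₄} ∪ {ω₆}
  {ω₂, ω₅, ω₆}  = Ω∖{ω₁, ω₃, ω₄}
  {ω₃, ω₄, ω₅}  = {ω₃, ω₄} ∪ {ω₅}
  {ω₁, ω₂, ω₃, ω₅}  = {ω₁} ∪ {ω₂, ω₃, ω₅}
  {ω₁, ω₂, ω₃, ω₆}  = {ω₁, ω₃, ω₆} ∪ {ω₂, ω₃}
  {ω₁, ω₂, ω₄, ω₆}  = {ω₁, ω₆} ∪ {ω₁, ω₂, ω₄}
  {ω₁, ω₂, ω₅, ω₆}  = Ω∖{ω₃, ω₄}
  {ω₁, ω₃, ω₄, ω₅}  = {ω₁, ω₃, ω₄} ∪ {ω₅}
  {ω₂, ω₄, ω₅, ω₆}  = {ω₄, ω₅, ω₆} ∪ {ω₂, ω₄, ω₅}
  [61 total]
Step 5 adds 3:
  {ω₂, ω₆}  = Ω∖{ω₁, ω₃, ω₄, ω₅}
  {ω₁, ω₂, ω₆}  = Ω∖{ω₃, ω₄, ω₅}
  {ω₁, ω₃, ω₅}  = Ω∖{ω₂, ω₄, ω₆}
  [64 total]
Step 6: closed — nothing new.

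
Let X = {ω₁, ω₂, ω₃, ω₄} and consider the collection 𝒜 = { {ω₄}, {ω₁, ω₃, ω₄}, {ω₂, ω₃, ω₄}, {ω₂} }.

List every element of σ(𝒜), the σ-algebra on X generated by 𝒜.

Initial family (6 sets): { {}, {ω₂}, {ω₄}, {ω₁, ω₃, ω₄}, {ω₂, ω₃, ω₄}, X }.
Pass 1: +3 →
  {ω₁}  = X∖{ω₂, ω₃, ω₄}
  {ω₂, ω₄}  = {ω₄} ∪ {ω₂}
  {ω₁, ω₂, ω₃}  = X∖{ω₄}
  |family| = 9
Pass 2 adds 4:
  {ω₁, ω₂}  = {ω₂} ∪ {ω₁}
  {ω₁, ω₃}  = X∖{ω₂, ω₄}
  {ω₁, ω₄}  = {ω₄} ∪ {ω₁}
  {ω₁, ω₂, ω₄}  = {ω₂, ω₄} ∪ {ω₁}
  |family| = 13
Pass 3: +3 →
  {ω₃}  = X∖{ω₁, ω₂, ω₄}
  {ω₂, ω₃}  = X∖{ω₁, ω₄}
  {ω₃, ω₄}  = X∖{ω₁, ω₂}
  |family| = 16
Pass 4: closed — nothing new.

|σ(𝒜)| = 16.  σ(𝒜) = { {}, {ω₁}, {ω₂}, {ω₃}, {ω₄}, {ω₁, ω₂}, {ω₁, ω₃}, {ω₁, ω₄}, {ω₂, ω₃}, {ω₂, ω₄}, {ω₃, ω₄}, {ω₁, ω₂, ω₃}, {ω₁, ω₂, ω₄}, {ω₁, ω₃, ω₄}, {ω₂, ω₃, ω₄}, X }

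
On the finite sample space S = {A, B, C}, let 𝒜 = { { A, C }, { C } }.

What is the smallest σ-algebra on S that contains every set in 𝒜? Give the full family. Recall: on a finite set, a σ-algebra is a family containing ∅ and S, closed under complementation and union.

|σ(𝒜)| = 8.  σ(𝒜) = { {}, { A }, { B }, { C }, { A, B }, { A, C }, { B, C }, S }

Derivation:
Initial family (4 sets): { {}, { C }, { A, C }, S }.
Step 1 adds 2:
  { B }  = ᶜ of { A, C }
  { A, B }  = ᶜ of { C }
  |family| = 6
Step 2: +1 →
  { B, C }  = { C } ∪ { B }
  |family| = 7
Step 3: 1 new —
  { A }  = ᶜ of { B, C }
  |family| = 8
Step 4: stable.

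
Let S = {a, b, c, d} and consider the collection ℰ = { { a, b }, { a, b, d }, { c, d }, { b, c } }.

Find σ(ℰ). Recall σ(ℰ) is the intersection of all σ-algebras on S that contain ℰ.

|σ(ℰ)| = 16.  σ(ℰ) = { {}, { a }, { b }, { c }, { d }, { a, b }, { a, c }, { a, d }, { b, c }, { b, d }, { c, d }, { a, b, c }, { a, b, d }, { a, c, d }, { b, c, d }, S }

Derivation:
Initial family (6 sets): { {}, { a, b }, { b, c }, { c, d }, { a, b, d }, S }.
Iteration 1. New:
  { c }  = S∖{ a, b, d }
  { a, d }  = S∖{ b, c }
  { a, b, c }  = { b, c } ∪ { a, b }
  { b, c, d }  = { c, d } ∪ { b, c }
  [10 total]
Iteration 2 (3 new):
  { a }  = S∖{ b, c, d }
  { d }  = S∖{ a, b, c }
  { a, c, d }  = { c, d } ∪ { a, d }
  [13 total]
Iteration 3: 2 new —
  { b }  = S∖{ a, c, d }
  { a, c }  = { c } ∪ { a }
  [15 total]
Iteration 4 (1 new):
  { b, d }  = S∖{ a, c }
  [16 total]
Iteration 5: closed — nothing new.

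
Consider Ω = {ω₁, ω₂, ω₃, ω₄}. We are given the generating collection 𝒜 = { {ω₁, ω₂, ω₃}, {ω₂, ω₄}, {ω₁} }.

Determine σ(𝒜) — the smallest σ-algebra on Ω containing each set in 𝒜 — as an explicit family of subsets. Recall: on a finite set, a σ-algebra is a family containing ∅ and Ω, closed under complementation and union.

|σ(𝒜)| = 16.  σ(𝒜) = { {}, {ω₁}, {ω₂}, {ω₃}, {ω₄}, {ω₁, ω₂}, {ω₁, ω₃}, {ω₁, ω₄}, {ω₂, ω₃}, {ω₂, ω₄}, {ω₃, ω₄}, {ω₁, ω₂, ω₃}, {ω₁, ω₂, ω₄}, {ω₁, ω₃, ω₄}, {ω₂, ω₃, ω₄}, Ω }

Trace:
Start: 𝒜 ∪ {∅, Ω} = { {}, {ω₁}, {ω₂, ω₄}, {ω₁, ω₂, ω₃}, Ω }.
Iteration 1: +4 →
  {ω₄}  = complement {ω₁, ω₂, ω₃}
  {ω₁, ω₃}  = complement {ω₂, ω₄}
  {ω₁, ω₂, ω₄}  = {ω₂, ω₄} ∪ {ω₁}
  {ω₂, ω₃, ω₄}  = complement {ω₁}
  — 9 sets.
Iteration 2: +3 →
  {ω₃}  = complement {ω₁, ω₂, ω₄}
  {ω₁, ω₄}  = {ω₄} ∪ {ω₁}
  {ω₁, ω₃, ω₄}  = {ω₁, ω₃} ∪ {ω₄}
  — 12 sets.
Iteration 3. New:
  {ω₂}  = complement {ω₁, ω₃, ω₄}
  {ω₂, ω₃}  = complement {ω₁, ω₄}
  {ω₃, ω₄}  = {ω₃} ∪ {ω₄}
  — 15 sets.
Iteration 4: 1 new —
  {ω₁, ω₂}  = complement {ω₃, ω₄}
  — 16 sets.
After Iteration 5 the family is unchanged; done.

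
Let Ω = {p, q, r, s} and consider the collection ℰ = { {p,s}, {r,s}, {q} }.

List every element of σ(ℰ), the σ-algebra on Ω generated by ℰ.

Begin from { {}, {q}, {p,s}, {r,s}, Ω } (that is, ℰ plus ∅ and Ω).
Pass 1: 5 new —
  {p,q}  = ᶜ of {r,s}
  {q,r}  = ᶜ of {p,s}
  {p,q,s}  = {p,s} ∪ {q}
  {p,r,s}  = ᶜ of {q}
  {q,r,s}  = {r,s} ∪ {q}
  |family| = 10
Pass 2: +3 →
  {p}  = ᶜ of {q,r,s}
  {r}  = ᶜ of {p,q,s}
  {p,q,r}  = {p,q} ∪ {q,r}
  |family| = 13
Pass 3: +2 →
  {s}  = ᶜ of {p,q,r}
  {p,r}  = {r} ∪ {p}
  |family| = 15
Pass 4: +1 →
  {q,s}  = ᶜ of {p,r}
  |family| = 16
Pass 5: no new sets; the family is a σ-algebra.

Therefore σ(ℰ) = { {}, {p}, {q}, {r}, {s}, {p,q}, {p,r}, {p,s}, {q,r}, {q,s}, {r,s}, {p,q,r}, {p,q,s}, {p,r,s}, {q,r,s}, Ω } (|σ(ℰ)| = 16).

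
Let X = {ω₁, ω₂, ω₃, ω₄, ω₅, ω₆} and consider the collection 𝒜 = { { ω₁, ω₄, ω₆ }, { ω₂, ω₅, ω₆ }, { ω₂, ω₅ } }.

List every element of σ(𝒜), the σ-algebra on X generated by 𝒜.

|σ(𝒜)| = 16.  σ(𝒜) = { {}, { ω₃ }, { ω₆ }, { ω₁, ω₄ }, { ω₂, ω₅ }, { ω₃, ω₆ }, { ω₁, ω₃, ω₄ }, { ω₁, ω₄, ω₆ }, { ω₂, ω₃, ω₅ }, { ω₂, ω₅, ω₆ }, { ω₁, ω₂, ω₄, ω₅ }, { ω₁, ω₃, ω₄, ω₆ }, { ω₂, ω₃, ω₅, ω₆ }, { ω₁, ω₂, ω₃, ω₄, ω₅ }, { ω₁, ω₂, ω₄, ω₅, ω₆ }, X }

Trace:
Begin from { {}, { ω₂, ω₅ }, { ω₁, ω₄, ω₆ }, { ω₂, ω₅, ω₆ }, X } (that is, 𝒜 plus ∅ and X).
Step 1 adds 4:
  { ω₁, ω₃, ω₄ }  = ᶜ of { ω₂, ω₅, ω₆ }
  { ω₂, ω₃, ω₅ }  = ᶜ of { ω₁, ω₄, ω₆ }
  { ω₁, ω₃, ω₄, ω₆ }  = ᶜ of { ω₂, ω₅ }
  { ω₁, ω₂, ω₄, ω₅, ω₆ }  = { ω₂, ω₅ } ∪ { ω₁, ω₄, ω₆ }
  — 9 sets.
Step 2 (3 new):
  { ω₃ }  = ᶜ of { ω₁, ω₂, ω₄, ω₅, ω₆ }
  { ω₂, ω₃, ω₅, ω₆ }  = { ω₂, ω₅, ω₆ } ∪ { ω₂, ω₃, ω₅ }
  { ω₁, ω₂, ω₃, ω₄, ω₅ }  = { ω₂, ω₅ } ∪ { ω₁, ω₃, ω₄ }
  — 12 sets.
Step 3: +2 →
  { ω₆ }  = ᶜ of { ω₁, ω₂, ω₃, ω₄, ω₅ }
  { ω₁, ω₄ }  = ᶜ of { ω₂, ω₃, ω₅, ω₆ }
  — 14 sets.
Step 4 adds 2:
  { ω₃, ω₆ }  = { ω₃ } ∪ { ω₆ }
  { ω₁, ω₂, ω₄, ω₅ }  = { ω₂, ω₅ } ∪ { ω₁, ω₄ }
  — 16 sets.
After Step 5 the family is unchanged; done.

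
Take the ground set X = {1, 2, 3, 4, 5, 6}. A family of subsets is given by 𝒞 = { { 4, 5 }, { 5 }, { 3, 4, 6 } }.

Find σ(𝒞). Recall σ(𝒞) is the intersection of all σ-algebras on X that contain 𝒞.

|σ(𝒞)| = 16.  σ(𝒞) = { ∅, { 4 }, { 5 }, { 1, 2 }, { 3, 6 }, { 4, 5 }, { 1, 2, 4 }, { 1, 2, 5 }, { 3, 4, 6 }, { 3, 5, 6 }, { 1, 2, 3, 6 }, { 1, 2, 4, 5 }, { 3, 4, 5, 6 }, { 1, 2, 3, 4, 6 }, { 1, 2, 3, 5, 6 }, X }

Check:
Begin from { ∅, { 5 }, { 4, 5 }, { 3, 4, 6 }, X } (that is, 𝒞 plus ∅ and X).
Iteration 1. New:
  { 1, 2, 5 }  = { 3, 4, 6 }ᶜ
  { 1, 2, 3, 6 }  = { 4, 5 }ᶜ
  { 3, 4, 5, 6 }  = { 4, 5 } ∪ { 3, 4, 6 }
  { 1, 2, 3, 4, 6 }  = { 5 }ᶜ
  (now 9)
Iteration 2: 3 new —
  { 1, 2 }  = { 3, 4, 5, 6 }ᶜ
  { 1, 2, 4, 5 }  = { 4, 5 } ∪ { 1, 2, 5 }
  { 1, 2, 3, 5, 6 }  = { 1, 2, 3, 6 } ∪ { 5 }
  (now 12)
Iteration 3 adds 2:
  { 4 }  = { 1, 2, 3, 5, 6 }ᶜ
  { 3, 6 }  = { 1, 2, 4, 5 }ᶜ
  (now 14)
Iteration 4: 2 new —
  { 1, 2, 4 }  = { 1, 2 } ∪ { 4 }
  { 3, 5, 6 }  = { 3, 6 } ∪ { 5 }
  (now 16)
After Iteration 5 the family is unchanged; done.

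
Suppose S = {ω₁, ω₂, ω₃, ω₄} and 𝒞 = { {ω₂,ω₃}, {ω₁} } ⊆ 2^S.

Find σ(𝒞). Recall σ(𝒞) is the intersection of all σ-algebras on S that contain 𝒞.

Begin from { {}, {ω₁}, {ω₂,ω₃}, S } (that is, 𝒞 plus ∅ and S).
Iteration 1 adds 3:
  {ω₁,ω₄}  = S∖{ω₂,ω₃}
  {ω₁,ω₂,ω₃}  = {ω₁} ∪ {ω₂,ω₃}
  {ω₂,ω₃,ω₄}  = S∖{ω₁}
  — 7 sets.
Iteration 2. New:
  {ω₄}  = S∖{ω₁,ω₂,ω₃}
  — 8 sets.
After Iteration 3 the family is unchanged; done.

σ(𝒞) = { {}, {ω₁}, {ω₄}, {ω₁,ω₄}, {ω₂,ω₃}, {ω₁,ω₂,ω₃}, {ω₂,ω₃,ω₄}, S }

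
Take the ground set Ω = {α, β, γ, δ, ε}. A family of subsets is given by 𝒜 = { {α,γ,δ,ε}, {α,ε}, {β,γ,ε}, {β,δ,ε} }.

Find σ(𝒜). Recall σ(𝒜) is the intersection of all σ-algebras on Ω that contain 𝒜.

Begin from { ∅, {α,ε}, {β,γ,ε}, {β,δ,ε}, {α,γ,δ,ε}, Ω } (that is, 𝒜 plus ∅ and Ω).
Iteration 1. New:
  {β}  = Ω∖{α,γ,δ,ε}
  {α,γ}  = Ω∖{β,δ,ε}
  {α,δ}  = Ω∖{β,γ,ε}
  {β,γ,δ}  = Ω∖{α,ε}
  {α,β,γ,ε}  = {β,γ,ε} ∪ {α,ε}
  {α,β,δ,ε}  = {α,ε} ∪ {β,δ,ε}
  {β,γ,δ,ε}  = {β,γ,ε} ∪ {β,δ,ε}
  — 13 sets.
Iteration 2 (10 new):
  {α}  = Ω∖{β,γ,δ,ε}
  {γ}  = Ω∖{α,β,δ,ε}
  {δ}  = Ω∖{α,β,γ,ε}
  {α,β,γ}  = {β} ∪ {α,γ}
  {α,β,δ}  = {β} ∪ {α,δ}
  {α,β,ε}  = {β} ∪ {α,ε}
  {α,γ,δ}  = {α,δ} ∪ {α,γ}
  {α,γ,ε}  = {α,γ} ∪ {α,ε}
  {α,δ,ε}  = {α,δ} ∪ {α,ε}
  {α,β,γ,δ}  = {β,γ,δ} ∪ {α,δ}
  — 23 sets.
Iteration 3: +8 →
  {ε}  = Ω∖{α,β,γ,δ}
  {α,β}  = {β} ∪ {α}
  {β,γ}  = Ω∖{α,δ,ε}
  {β,δ}  = Ω∖{α,γ,ε}
  {β,ε}  = Ω∖{α,γ,δ}
  {γ,δ}  = Ω∖{α,β,ε}
  {γ,ε}  = Ω∖{α,β,δ}
  {δ,ε}  = Ω∖{α,β,γ}
  — 31 sets.
Iteration 4 (1 new):
  {γ,δ,ε}  = Ω∖{α,β}
  — 32 sets.
Iteration 5: already closed under ᶜ and ∪.

σ(𝒜) = { ∅, {α}, {β}, {γ}, {δ}, {ε}, {α,β}, {α,γ}, {α,δ}, {α,ε}, {β,γ}, {β,δ}, {β,ε}, {γ,δ}, {γ,ε}, {δ,ε}, {α,β,γ}, {α,β,δ}, {α,β,ε}, {α,γ,δ}, {α,γ,ε}, {α,δ,ε}, {β,γ,δ}, {β,γ,ε}, {β,δ,ε}, {γ,δ,ε}, {α,β,γ,δ}, {α,β,γ,ε}, {α,β,δ,ε}, {α,γ,δ,ε}, {β,γ,δ,ε}, Ω }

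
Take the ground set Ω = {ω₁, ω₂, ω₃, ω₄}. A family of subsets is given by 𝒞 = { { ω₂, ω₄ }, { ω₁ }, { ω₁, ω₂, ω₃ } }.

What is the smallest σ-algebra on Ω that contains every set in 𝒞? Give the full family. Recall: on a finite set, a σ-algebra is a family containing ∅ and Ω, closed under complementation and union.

Start: 𝒞 ∪ {∅, Ω} = { ∅, { ω₁ }, { ω₂, ω₄ }, { ω₁, ω₂, ω₃ }, Ω }.
Pass 1: 4 new —
  { ω₄ }  = { ω₁, ω₂, ω₃ }ᶜ
  { ω₁, ω₃ }  = { ω₂, ω₄ }ᶜ
  { ω₁, ω₂, ω₄ }  = { ω₂, ω₄ } ∪ { ω₁ }
  { ω₂, ω₃, ω₄ }  = { ω₁ }ᶜ
  |family| = 9
Pass 2: 3 new —
  { ω₃ }  = { ω₁, ω₂, ω₄ }ᶜ
  { ω₁, ω₄ }  = { ω₄ } ∪ { ω₁ }
  { ω₁, ω₃, ω₄ }  = { ω₁, ω₃ } ∪ { ω₄ }
  |family| = 12
Pass 3 (3 new):
  { ω₂ }  = { ω₁, ω₃, ω₄ }ᶜ
  { ω₂, ω₃ }  = { ω₁, ω₄ }ᶜ
  { ω₃, ω₄ }  = { ω₃ } ∪ { ω₄ }
  |family| = 15
Pass 4. New:
  { ω₁, ω₂ }  = { ω₃, ω₄ }ᶜ
  |family| = 16
Pass 5: already closed under ᶜ and ∪.

Hence σ(𝒞) has 16 members: { ∅, { ω₁ }, { ω₂ }, { ω₃ }, { ω₄ }, { ω₁, ω₂ }, { ω₁, ω₃ }, { ω₁, ω₄ }, { ω₂, ω₃ }, { ω₂, ω₄ }, { ω₃, ω₄ }, { ω₁, ω₂, ω₃ }, { ω₁, ω₂, ω₄ }, { ω₁, ω₃, ω₄ }, { ω₂, ω₃, ω₄ }, Ω }.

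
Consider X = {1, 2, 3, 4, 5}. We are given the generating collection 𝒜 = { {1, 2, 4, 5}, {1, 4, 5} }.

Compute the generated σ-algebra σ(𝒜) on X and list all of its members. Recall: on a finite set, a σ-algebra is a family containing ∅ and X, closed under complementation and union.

σ(𝒜) (8 sets): { {}, {2}, {3}, {2, 3}, {1, 4, 5}, {1, 2, 4, 5}, {1, 3, 4, 5}, X }

Derivation:
Begin from { {}, {1, 4, 5}, {1, 2, 4, 5}, X } (that is, 𝒜 plus ∅ and X).
Round 1. New:
  {3}  = complement {1, 2, 4, 5}
  {2, 3}  = complement {1, 4, 5}
  — 6 sets.
Round 2: 1 new —
  {1, 3, 4, 5}  = {1, 4, 5} ∪ {3}
  — 7 sets.
Round 3: 1 new —
  {2}  = complement {1, 3, 4, 5}
  — 8 sets.
Round 4: stable.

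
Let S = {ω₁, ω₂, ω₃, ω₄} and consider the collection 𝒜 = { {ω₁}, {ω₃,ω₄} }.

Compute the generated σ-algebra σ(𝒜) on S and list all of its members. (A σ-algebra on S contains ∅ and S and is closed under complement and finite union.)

σ(𝒜) = { {}, {ω₁}, {ω₂}, {ω₁,ω₂}, {ω₃,ω₄}, {ω₁,ω₃,ω₄}, {ω₂,ω₃,ω₄}, S }

Working:
Start: 𝒜 ∪ {∅, S} = { {}, {ω₁}, {ω₃,ω₄}, S }.
Iteration 1: 3 new —
  {ω₁,ω₂}  = ᶜ of {ω₃,ω₄}
  {ω₁,ω₃,ω₄}  = {ω₃,ω₄} ∪ {ω₁}
  {ω₂,ω₃,ω₄}  = ᶜ of {ω₁}
  — 7 sets.
Iteration 2. New:
  {ω₂}  = ᶜ of {ω₁,ω₃,ω₄}
  — 8 sets.
Iteration 3: stable.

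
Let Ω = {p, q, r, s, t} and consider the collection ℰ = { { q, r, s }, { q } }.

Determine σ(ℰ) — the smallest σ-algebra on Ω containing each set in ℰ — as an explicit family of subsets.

σ(ℰ) (8 sets): { {}, { q }, { p, t }, { r, s }, { p, q, t }, { q, r, s }, { p, r, s, t }, Ω }

Derivation:
Begin from { {}, { q }, { q, r, s }, Ω } (that is, ℰ plus ∅ and Ω).
Step 1 (2 new):
  { p, t }  = Ω∖{ q, r, s }
  { p, r, s, t }  = Ω∖{ q }
  [6 total]
Step 2 adds 1:
  { p, q, t }  = { p, t } ∪ { q }
  [7 total]
Step 3 adds 1:
  { r, s }  = Ω∖{ p, q, t }
  [8 total]
Step 4: stable.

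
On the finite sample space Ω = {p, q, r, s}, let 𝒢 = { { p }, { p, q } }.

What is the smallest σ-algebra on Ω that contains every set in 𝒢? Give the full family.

Start: 𝒢 ∪ {∅, Ω} = { {}, { p }, { p, q }, Ω }.
Iteration 1. New:
  { r, s }  = ᶜ of { p, q }
  { q, r, s }  = ᶜ of { p }
  — 6 sets.
Iteration 2. New:
  { p, r, s }  = { r, s } ∪ { p }
  — 7 sets.
Iteration 3: +1 →
  { q }  = ᶜ of { p, r, s }
  — 8 sets.
Iteration 4: already closed under ᶜ and ∪.

σ(𝒢) = { {}, { p }, { q }, { p, q }, { r, s }, { p, r, s }, { q, r, s }, Ω }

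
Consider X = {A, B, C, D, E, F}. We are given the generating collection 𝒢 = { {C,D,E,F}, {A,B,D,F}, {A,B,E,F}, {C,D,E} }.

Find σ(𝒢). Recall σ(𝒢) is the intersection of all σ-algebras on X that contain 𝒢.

σ(𝒢) (32 sets): { {}, {C}, {D}, {E}, {F}, {A,B}, {C,D}, {C,E}, {C,F}, {D,E}, {D,F}, {E,F}, {A,B,C}, {A,B,D}, {A,B,E}, {A,B,F}, {C,D,E}, {C,D,F}, {C,E,F}, {D,E,F}, {A,B,C,D}, {A,B,C,E}, {A,B,C,F}, {A,B,D,E}, {A,B,D,F}, {A,B,E,F}, {C,D,E,F}, {A,B,C,D,E}, {A,B,C,D,F}, {A,B,C,E,F}, {A,B,D,E,F}, X }

Trace:
Take S₀ = 𝒢 ∪ {∅, X} = { {}, {C,D,E}, {A,B,D,F}, {A,B,E,F}, {C,D,E,F}, X }.
Pass 1 adds 5:
  {A,B}  = {C,D,E,F}ᶜ
  {C,D}  = {A,B,E,F}ᶜ
  {C,E}  = {A,B,D,F}ᶜ
  {A,B,F}  = {C,D,E}ᶜ
  {A,B,D,E,F}  = {A,B,D,F} ∪ {A,B,E,F}
  — 11 sets.
Pass 2: +6 →
  {C}  = {A,B,D,E,F}ᶜ
  {A,B,C,D}  = {C,D} ∪ {A,B}
  {A,B,C,E}  = {A,B} ∪ {C,E}
  {A,B,C,D,E}  = {C,D,E} ∪ {A,B}
  {A,B,C,D,F}  = {C,D} ∪ {A,B,D,F}
  {A,B,C,E,F}  = {C,E} ∪ {A,B,F}
  — 17 sets.
Pass 3 (7 new):
  {D}  = {A,B,C,E,F}ᶜ
  {E}  = {A,B,C,D,F}ᶜ
  {F}  = {A,B,C,D,E}ᶜ
  {D,F}  = {A,B,C,E}ᶜ
  {E,F}  = {A,B,C,D}ᶜ
  {A,B,C}  = {C} ∪ {A,B}
  {A,B,C,F}  = {C} ∪ {A,B,F}
  — 24 sets.
Pass 4 (7 new):
  {C,F}  = {F} ∪ {C}
  {D,E}  = {A,B,C,F}ᶜ
  {A,B,D}  = {A,B} ∪ {D}
  {A,B,E}  = {A,B} ∪ {E}
  {C,D,F}  = {C,D} ∪ {F}
  {C,E,F}  = {E,F} ∪ {C}
  {D,E,F}  = {A,B,C}ᶜ
  — 31 sets.
Pass 5. New:
  {A,B,D,E}  = {C,F}ᶜ
  — 32 sets.
Pass 6 adds nothing — fixpoint reached.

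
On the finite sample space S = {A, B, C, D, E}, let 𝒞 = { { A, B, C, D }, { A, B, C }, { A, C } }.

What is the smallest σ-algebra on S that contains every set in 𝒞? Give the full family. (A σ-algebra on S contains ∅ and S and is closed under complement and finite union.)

σ(𝒞) = { {  }, { B }, { D }, { E }, { A, C }, { B, D }, { B, E }, { D, E }, { A, B, C }, { A, C, D }, { A, C, E }, { B, D, E }, { A, B, C, D }, { A, B, C, E }, { A, C, D, E }, S }

Check:
Initial family (5 sets): { {  }, { A, C }, { A, B, C }, { A, B, C, D }, S }.
Step 1: 3 new —
  { E }  = complement { A, B, C, D }
  { D, E }  = complement { A, B, C }
  { B, D, E }  = complement { A, C }
  |family| = 8
Step 2: +3 →
  { A, C, E }  = { A, C } ∪ { E }
  { A, B, C, E }  = { A, B, C } ∪ { E }
  { A, C, D, E }  = { D, E } ∪ { A, C }
  |family| = 11
Step 3: 3 new —
  { B }  = complement { A, C, D, E }
  { D }  = complement { A, B, C, E }
  { B, D }  = complement { A, C, E }
  |family| = 14
Step 4: +2 →
  { B, E }  = { B } ∪ { E }
  { A, C, D }  = { A, C } ∪ { D }
  |family| = 16
Step 5: closed — nothing new.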